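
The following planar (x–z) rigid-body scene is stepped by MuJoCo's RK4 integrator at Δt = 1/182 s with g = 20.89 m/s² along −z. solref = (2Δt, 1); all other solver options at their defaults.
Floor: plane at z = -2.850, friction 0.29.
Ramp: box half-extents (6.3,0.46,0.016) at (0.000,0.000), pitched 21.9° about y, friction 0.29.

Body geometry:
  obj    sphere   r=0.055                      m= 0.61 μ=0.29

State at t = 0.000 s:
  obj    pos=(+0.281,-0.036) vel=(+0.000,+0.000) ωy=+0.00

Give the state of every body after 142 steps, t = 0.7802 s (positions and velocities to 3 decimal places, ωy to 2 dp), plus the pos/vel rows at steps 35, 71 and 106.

State at t = 0.7802 s:
  obj    pos=(+1.853,-0.668) vel=(+4.029,-1.620) ωy=+78.93

Key-timestep trajectory:
   step    t(s)  obj.x    obj.z    obj.vx   obj.vz 
     35  0.1923   +0.376  -0.075  +0.993  -0.399
     71  0.3901   +0.674  -0.194  +2.014  -0.810
    106  0.5824   +1.157  -0.389  +3.007  -1.209


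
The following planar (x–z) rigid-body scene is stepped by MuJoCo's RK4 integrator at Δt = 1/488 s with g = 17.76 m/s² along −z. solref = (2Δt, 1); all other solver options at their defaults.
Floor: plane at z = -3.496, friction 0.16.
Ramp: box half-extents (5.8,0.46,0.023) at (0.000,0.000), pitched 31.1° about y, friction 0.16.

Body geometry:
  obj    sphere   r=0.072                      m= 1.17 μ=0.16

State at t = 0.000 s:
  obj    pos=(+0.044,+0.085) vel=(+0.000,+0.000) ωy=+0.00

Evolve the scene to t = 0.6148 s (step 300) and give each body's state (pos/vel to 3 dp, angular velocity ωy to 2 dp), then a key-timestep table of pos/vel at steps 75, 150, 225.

State at t = 0.6148 s:
  obj    pos=(+1.135,-0.574) vel=(+3.552,-2.133) ωy=+51.96

Key-timestep trajectory:
   step    t(s)  obj.x    obj.z    obj.vx   obj.vz 
     75  0.1537   +0.112  +0.043  +0.891  -0.526
    150  0.3074   +0.317  -0.080  +1.772  -1.076
    225  0.4611   +0.657  -0.286  +2.667  -1.592


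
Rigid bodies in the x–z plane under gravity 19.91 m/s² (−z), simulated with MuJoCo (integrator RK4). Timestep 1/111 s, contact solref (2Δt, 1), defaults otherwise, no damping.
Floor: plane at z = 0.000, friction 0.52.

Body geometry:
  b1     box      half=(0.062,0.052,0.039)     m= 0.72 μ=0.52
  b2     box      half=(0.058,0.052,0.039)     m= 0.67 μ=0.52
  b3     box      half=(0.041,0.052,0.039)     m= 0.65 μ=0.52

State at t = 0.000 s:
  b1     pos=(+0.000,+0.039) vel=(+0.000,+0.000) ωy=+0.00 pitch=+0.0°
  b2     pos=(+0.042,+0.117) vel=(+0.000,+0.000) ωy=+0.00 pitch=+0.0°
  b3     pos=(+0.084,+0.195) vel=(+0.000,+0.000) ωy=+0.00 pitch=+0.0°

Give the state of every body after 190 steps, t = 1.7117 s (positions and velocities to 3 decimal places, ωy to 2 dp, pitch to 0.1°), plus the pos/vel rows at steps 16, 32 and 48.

State at t = 1.7117 s:
  b1     pos=(+0.000,+0.039) vel=(+0.000,+0.000) ωy=+0.00 pitch=+0.0°
  b2     pos=(+0.115,+0.058) vel=(+0.000,+0.000) ωy=+0.00 pitch=+90.0°
  b3     pos=(+0.221,+0.041) vel=(+0.000,+0.000) ωy=+0.00 pitch=+90.0°

Key-timestep trajectory:
   step    t(s)  b1.x    b1.z    b1.vx   b1.vz   b2.x    b2.z    b2.vx   b2.vz   b3.x    b3.z    b3.vx   b3.vz 
     16  0.1441   +0.000  +0.039  +0.000  +0.000   +0.044  +0.118  +0.036  +0.016   +0.091  +0.193  +0.105  -0.025
     32  0.2883   +0.000  +0.039  -0.002  +0.000   +0.060  +0.122  +0.251  +0.014   +0.132  +0.174  +0.562  -0.379
     48  0.4324   +0.000  +0.039  +0.000  +0.000   +0.116  +0.048  +0.045  +0.062   +0.225  +0.031  -0.013  +0.288


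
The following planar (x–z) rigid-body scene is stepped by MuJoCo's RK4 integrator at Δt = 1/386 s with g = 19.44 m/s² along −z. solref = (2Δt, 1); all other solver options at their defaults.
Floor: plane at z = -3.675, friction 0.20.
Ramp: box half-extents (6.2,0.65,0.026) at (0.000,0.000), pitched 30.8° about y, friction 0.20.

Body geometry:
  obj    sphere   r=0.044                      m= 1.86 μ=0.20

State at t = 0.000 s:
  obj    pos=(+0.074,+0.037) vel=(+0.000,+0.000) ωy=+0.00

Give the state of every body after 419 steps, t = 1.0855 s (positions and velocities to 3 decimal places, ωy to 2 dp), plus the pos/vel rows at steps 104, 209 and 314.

State at t = 1.0855 s:
  obj    pos=(+3.673,-2.108) vel=(+6.630,-3.952) ωy=+175.38

Key-timestep trajectory:
   step    t(s)  obj.x    obj.z    obj.vx   obj.vz 
    104  0.2694   +0.296  -0.095  +1.646  -0.981
    209  0.5415   +0.970  -0.496  +3.307  -1.971
    314  0.8135   +2.095  -1.167  +4.968  -2.962


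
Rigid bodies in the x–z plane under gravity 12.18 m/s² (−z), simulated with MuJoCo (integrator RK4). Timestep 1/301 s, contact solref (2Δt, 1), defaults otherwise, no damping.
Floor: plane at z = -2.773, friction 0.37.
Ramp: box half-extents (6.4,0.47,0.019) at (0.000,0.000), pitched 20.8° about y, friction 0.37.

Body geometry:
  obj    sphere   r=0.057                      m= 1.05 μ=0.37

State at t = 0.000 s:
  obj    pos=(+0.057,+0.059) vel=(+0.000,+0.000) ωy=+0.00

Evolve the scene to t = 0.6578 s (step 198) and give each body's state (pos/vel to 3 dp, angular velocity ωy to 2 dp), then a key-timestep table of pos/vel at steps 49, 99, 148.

State at t = 0.6578 s:
  obj    pos=(+0.682,-0.178) vel=(+1.900,-0.722) ωy=+35.65

Key-timestep trajectory:
   step    t(s)  obj.x    obj.z    obj.vx   obj.vz 
     49  0.1628   +0.095  +0.045  +0.470  -0.179
     99  0.3289   +0.213  +0.000  +0.950  -0.361
    148  0.4917   +0.406  -0.073  +1.420  -0.539


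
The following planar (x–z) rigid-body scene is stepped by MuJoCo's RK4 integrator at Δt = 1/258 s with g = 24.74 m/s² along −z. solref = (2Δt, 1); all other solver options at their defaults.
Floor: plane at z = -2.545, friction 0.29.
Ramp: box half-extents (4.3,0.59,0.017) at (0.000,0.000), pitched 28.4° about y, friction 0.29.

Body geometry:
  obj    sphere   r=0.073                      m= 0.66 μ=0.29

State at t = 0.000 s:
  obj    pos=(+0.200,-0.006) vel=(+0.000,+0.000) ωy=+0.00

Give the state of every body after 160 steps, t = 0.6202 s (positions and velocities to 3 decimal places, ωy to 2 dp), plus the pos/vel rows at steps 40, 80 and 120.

State at t = 0.6202 s:
  obj    pos=(+1.622,-0.775) vel=(+4.585,-2.479) ωy=+71.39

Key-timestep trajectory:
   step    t(s)  obj.x    obj.z    obj.vx   obj.vz 
     40  0.1550   +0.289  -0.054  +1.147  -0.620
     80  0.3101   +0.556  -0.198  +2.293  -1.240
    120  0.4651   +1.000  -0.438  +3.439  -1.860


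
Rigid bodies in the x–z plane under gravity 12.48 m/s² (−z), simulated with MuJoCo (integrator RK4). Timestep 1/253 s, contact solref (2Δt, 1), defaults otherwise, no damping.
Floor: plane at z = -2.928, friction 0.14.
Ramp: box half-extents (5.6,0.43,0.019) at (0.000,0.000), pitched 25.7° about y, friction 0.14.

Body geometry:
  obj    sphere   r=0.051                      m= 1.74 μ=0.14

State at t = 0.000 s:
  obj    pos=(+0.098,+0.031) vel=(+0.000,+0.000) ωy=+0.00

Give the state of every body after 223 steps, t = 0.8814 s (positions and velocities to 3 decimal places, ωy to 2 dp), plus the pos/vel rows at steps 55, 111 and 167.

State at t = 0.8814 s:
  obj    pos=(+1.451,-0.621) vel=(+3.071,-1.478) ωy=+66.79

Key-timestep trajectory:
   step    t(s)  obj.x    obj.z    obj.vx   obj.vz 
     55  0.2174   +0.180  -0.009  +0.758  -0.365
    111  0.4387   +0.433  -0.131  +1.529  -0.736
    167  0.6601   +0.857  -0.335  +2.300  -1.107


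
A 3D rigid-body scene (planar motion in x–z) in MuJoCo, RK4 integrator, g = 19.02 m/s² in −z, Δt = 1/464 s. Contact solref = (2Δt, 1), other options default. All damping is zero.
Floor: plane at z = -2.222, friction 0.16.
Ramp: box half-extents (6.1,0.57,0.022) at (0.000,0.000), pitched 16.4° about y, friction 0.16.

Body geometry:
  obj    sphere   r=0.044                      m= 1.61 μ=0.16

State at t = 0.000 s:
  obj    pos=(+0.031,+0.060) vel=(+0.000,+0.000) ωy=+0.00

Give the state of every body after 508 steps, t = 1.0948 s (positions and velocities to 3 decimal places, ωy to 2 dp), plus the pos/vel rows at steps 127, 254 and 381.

State at t = 1.0948 s:
  obj    pos=(+2.236,-0.589) vel=(+4.029,-1.186) ωy=+95.44

Key-timestep trajectory:
   step    t(s)  obj.x    obj.z    obj.vx   obj.vz 
    127  0.2737   +0.169  +0.019  +1.007  -0.296
    254  0.5474   +0.582  -0.103  +2.014  -0.593
    381  0.8211   +1.272  -0.305  +3.022  -0.889


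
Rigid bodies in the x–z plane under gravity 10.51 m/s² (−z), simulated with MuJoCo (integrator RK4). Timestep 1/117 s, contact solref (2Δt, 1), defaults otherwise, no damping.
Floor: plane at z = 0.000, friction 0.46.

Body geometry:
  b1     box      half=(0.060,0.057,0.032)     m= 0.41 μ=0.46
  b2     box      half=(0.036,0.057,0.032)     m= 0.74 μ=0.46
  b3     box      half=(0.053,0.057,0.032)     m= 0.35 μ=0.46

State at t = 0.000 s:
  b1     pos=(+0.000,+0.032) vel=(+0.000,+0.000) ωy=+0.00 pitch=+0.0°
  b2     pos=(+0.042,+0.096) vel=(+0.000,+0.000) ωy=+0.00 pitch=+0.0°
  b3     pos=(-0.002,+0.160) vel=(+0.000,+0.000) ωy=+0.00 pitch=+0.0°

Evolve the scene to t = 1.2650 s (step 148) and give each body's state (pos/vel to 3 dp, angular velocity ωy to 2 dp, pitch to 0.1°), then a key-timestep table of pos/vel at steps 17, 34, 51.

State at t = 1.2650 s:
  b1     pos=(+0.000,+0.032) vel=(+0.000,+0.000) ωy=+0.00 pitch=+0.0°
  b2     pos=(+0.042,+0.096) vel=(+0.000,+0.000) ωy=+0.00 pitch=+0.0°
  b3     pos=(-0.140,+0.032) vel=(+0.000,+0.000) ωy=+0.00 pitch=+180.0°

Key-timestep trajectory:
   step    t(s)  b1.x    b1.z    b1.vx   b1.vz   b2.x    b2.z    b2.vx   b2.vz   b3.x    b3.z    b3.vx   b3.vz 
     17  0.1453   +0.000  +0.032  +0.000  +0.000   +0.042  +0.096  +0.001  +0.000   -0.016  +0.153  -0.207  -0.161
     34  0.2906   +0.000  +0.032  +0.000  +0.000   +0.042  +0.096  +0.000  +0.000   -0.066  +0.116  -0.475  +0.007
     51  0.4359   +0.000  +0.032  +0.000  +0.000   +0.042  +0.096  +0.000  +0.000   -0.138  +0.031  -0.246  -0.753


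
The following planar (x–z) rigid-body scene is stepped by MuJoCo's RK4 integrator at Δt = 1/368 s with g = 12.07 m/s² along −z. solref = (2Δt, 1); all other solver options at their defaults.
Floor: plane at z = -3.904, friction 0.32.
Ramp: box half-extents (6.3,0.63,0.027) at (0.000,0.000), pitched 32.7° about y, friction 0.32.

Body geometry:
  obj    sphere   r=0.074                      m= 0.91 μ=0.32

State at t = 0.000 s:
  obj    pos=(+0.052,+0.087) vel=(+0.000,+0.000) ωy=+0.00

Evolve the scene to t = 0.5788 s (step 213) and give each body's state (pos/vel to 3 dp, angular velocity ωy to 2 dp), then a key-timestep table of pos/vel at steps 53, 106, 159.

State at t = 0.5788 s:
  obj    pos=(+0.709,-0.335) vel=(+2.269,-1.457) ωy=+36.42

Key-timestep trajectory:
   step    t(s)  obj.x    obj.z    obj.vx   obj.vz 
     53  0.1440   +0.093  +0.061  +0.565  -0.362
    106  0.2880   +0.215  -0.018  +1.129  -0.725
    159  0.4321   +0.418  -0.148  +1.694  -1.087


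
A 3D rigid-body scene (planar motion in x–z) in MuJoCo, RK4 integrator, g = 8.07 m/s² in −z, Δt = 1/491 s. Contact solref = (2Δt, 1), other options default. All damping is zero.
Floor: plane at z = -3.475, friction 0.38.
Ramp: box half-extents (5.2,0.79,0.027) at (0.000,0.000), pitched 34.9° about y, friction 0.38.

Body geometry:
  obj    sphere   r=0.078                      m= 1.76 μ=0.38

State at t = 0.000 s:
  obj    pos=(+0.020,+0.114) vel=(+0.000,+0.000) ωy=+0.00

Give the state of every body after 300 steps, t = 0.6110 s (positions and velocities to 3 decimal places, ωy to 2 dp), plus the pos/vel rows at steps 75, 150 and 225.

State at t = 0.6110 s:
  obj    pos=(+0.525,-0.238) vel=(+1.653,-1.153) ωy=+25.83

Key-timestep trajectory:
   step    t(s)  obj.x    obj.z    obj.vx   obj.vz 
     75  0.1527   +0.052  +0.092  +0.413  -0.288
    150  0.3055   +0.146  +0.026  +0.826  -0.577
    225  0.4582   +0.304  -0.084  +1.240  -0.865


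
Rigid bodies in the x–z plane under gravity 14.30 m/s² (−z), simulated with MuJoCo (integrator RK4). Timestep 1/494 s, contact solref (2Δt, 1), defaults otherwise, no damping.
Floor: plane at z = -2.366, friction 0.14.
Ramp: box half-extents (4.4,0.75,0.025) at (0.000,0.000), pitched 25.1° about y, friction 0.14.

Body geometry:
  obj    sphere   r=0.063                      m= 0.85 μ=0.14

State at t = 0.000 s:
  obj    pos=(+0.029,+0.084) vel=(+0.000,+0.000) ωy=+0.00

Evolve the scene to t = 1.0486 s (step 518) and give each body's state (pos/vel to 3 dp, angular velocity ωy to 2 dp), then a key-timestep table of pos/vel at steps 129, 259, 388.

State at t = 1.0486 s:
  obj    pos=(+2.186,-0.927) vel=(+4.115,-1.927) ωy=+72.11

Key-timestep trajectory:
   step    t(s)  obj.x    obj.z    obj.vx   obj.vz 
    129  0.2611   +0.163  +0.021  +1.025  -0.480
    259  0.5243   +0.568  -0.169  +2.057  -0.964
    388  0.7854   +1.239  -0.483  +3.082  -1.444


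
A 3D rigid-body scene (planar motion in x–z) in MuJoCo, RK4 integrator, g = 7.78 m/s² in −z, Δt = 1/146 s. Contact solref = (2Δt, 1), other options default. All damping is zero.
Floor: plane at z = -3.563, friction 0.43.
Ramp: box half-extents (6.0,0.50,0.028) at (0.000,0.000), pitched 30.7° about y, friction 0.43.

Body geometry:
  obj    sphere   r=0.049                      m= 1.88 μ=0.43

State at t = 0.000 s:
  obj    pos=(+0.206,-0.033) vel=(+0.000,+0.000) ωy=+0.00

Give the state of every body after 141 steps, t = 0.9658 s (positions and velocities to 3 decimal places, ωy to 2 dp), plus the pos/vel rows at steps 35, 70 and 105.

State at t = 0.9658 s:
  obj    pos=(+1.344,-0.708) vel=(+2.356,-1.399) ωy=+55.91

Key-timestep trajectory:
   step    t(s)  obj.x    obj.z    obj.vx   obj.vz 
     35  0.2397   +0.276  -0.074  +0.585  -0.347
     70  0.4795   +0.487  -0.199  +1.170  -0.695
    105  0.7192   +0.837  -0.407  +1.755  -1.042


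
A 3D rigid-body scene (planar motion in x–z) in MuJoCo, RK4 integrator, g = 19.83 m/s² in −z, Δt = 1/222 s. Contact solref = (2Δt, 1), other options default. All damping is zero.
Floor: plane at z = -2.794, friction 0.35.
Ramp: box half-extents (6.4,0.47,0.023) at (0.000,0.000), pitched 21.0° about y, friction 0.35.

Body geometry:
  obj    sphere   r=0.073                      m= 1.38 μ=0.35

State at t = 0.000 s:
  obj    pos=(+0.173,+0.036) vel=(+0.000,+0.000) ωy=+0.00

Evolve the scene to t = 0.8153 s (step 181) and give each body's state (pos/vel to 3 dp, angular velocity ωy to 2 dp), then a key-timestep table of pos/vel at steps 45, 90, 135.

State at t = 0.8153 s:
  obj    pos=(+1.748,-0.568) vel=(+3.864,-1.483) ωy=+56.68

Key-timestep trajectory:
   step    t(s)  obj.x    obj.z    obj.vx   obj.vz 
     45  0.2027   +0.271  -0.001  +0.961  -0.369
     90  0.4054   +0.563  -0.113  +1.921  -0.738
    135  0.6081   +1.049  -0.300  +2.882  -1.106


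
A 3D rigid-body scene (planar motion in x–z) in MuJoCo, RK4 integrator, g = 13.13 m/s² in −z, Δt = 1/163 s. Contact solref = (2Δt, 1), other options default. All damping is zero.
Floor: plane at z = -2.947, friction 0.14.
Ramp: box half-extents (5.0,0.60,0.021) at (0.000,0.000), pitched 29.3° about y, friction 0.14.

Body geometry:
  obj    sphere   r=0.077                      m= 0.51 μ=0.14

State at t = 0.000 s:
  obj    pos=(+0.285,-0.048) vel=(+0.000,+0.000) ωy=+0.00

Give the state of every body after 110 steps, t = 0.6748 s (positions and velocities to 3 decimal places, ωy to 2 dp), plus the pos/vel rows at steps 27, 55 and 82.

State at t = 0.6748 s:
  obj    pos=(+1.243,-0.585) vel=(+2.832,-1.609) ωy=+35.01

Key-timestep trajectory:
   step    t(s)  obj.x    obj.z    obj.vx   obj.vz 
     27  0.1656   +0.343  -0.080  +0.703  -0.376
     55  0.3374   +0.525  -0.182  +1.420  -0.794
     82  0.5031   +0.817  -0.346  +2.104  -1.217


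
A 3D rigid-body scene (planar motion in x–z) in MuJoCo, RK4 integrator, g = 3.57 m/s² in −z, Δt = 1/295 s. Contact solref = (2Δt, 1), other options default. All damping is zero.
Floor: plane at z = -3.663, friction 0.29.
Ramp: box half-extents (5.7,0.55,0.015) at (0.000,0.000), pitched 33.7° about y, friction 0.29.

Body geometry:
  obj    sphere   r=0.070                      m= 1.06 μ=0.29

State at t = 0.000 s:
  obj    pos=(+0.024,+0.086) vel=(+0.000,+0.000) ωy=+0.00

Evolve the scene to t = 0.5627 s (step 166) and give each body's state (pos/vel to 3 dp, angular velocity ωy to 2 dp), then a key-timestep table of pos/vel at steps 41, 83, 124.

State at t = 0.5627 s:
  obj    pos=(+0.210,-0.038) vel=(+0.662,-0.442) ωy=+11.37

Key-timestep trajectory:
   step    t(s)  obj.x    obj.z    obj.vx   obj.vz 
     41  0.1390   +0.035  +0.079  +0.164  -0.109
     83  0.2814   +0.071  +0.055  +0.331  -0.221
    124  0.4203   +0.128  +0.017  +0.495  -0.330


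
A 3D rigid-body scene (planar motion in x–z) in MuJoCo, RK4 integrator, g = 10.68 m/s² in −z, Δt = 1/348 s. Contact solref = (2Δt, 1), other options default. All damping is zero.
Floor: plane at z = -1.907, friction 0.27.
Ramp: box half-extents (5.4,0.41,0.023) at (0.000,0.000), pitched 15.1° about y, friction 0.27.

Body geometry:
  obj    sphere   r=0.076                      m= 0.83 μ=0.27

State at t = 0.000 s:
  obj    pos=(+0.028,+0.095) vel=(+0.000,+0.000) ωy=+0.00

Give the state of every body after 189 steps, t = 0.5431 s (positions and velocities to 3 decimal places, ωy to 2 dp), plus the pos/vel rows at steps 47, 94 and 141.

State at t = 0.5431 s:
  obj    pos=(+0.311,+0.019) vel=(+1.042,-0.281) ωy=+14.20

Key-timestep trajectory:
   step    t(s)  obj.x    obj.z    obj.vx   obj.vz 
     47  0.1351   +0.046  +0.090  +0.259  -0.070
     94  0.2701   +0.098  +0.076  +0.518  -0.140
    141  0.4052   +0.186  +0.052  +0.777  -0.210


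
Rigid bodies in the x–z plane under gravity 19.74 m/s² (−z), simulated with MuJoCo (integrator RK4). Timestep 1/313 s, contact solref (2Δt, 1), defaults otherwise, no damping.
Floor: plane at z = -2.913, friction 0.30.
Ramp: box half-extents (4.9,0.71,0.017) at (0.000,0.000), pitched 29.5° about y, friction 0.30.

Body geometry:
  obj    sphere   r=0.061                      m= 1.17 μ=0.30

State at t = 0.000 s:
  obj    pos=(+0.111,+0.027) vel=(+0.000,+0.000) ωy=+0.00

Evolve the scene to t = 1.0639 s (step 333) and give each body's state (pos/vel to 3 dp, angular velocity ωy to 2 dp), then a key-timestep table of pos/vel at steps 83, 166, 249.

State at t = 1.0639 s:
  obj    pos=(+3.531,-1.908) vel=(+6.429,-3.638) ωy=+121.08

Key-timestep trajectory:
   step    t(s)  obj.x    obj.z    obj.vx   obj.vz 
     83  0.2652   +0.323  -0.093  +1.603  -0.907
    166  0.5304   +0.961  -0.454  +3.205  -1.813
    249  0.7955   +2.023  -1.055  +4.808  -2.720


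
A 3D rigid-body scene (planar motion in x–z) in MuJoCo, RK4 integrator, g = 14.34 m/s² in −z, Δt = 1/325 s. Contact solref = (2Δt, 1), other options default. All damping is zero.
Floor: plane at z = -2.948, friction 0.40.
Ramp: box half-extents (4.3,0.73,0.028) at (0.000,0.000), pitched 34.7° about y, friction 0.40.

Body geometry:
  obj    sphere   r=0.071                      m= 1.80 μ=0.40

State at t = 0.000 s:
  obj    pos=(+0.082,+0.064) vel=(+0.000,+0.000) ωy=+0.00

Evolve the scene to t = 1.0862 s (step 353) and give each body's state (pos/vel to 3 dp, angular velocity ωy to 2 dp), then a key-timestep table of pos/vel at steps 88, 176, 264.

State at t = 1.0862 s:
  obj    pos=(+2.910,-1.894) vel=(+5.207,-3.606) ωy=+89.19

Key-timestep trajectory:
   step    t(s)  obj.x    obj.z    obj.vx   obj.vz 
     88  0.2708   +0.258  -0.058  +1.298  -0.899
    176  0.5415   +0.785  -0.423  +2.596  -1.798
    264  0.8123   +1.664  -1.032  +3.894  -2.697


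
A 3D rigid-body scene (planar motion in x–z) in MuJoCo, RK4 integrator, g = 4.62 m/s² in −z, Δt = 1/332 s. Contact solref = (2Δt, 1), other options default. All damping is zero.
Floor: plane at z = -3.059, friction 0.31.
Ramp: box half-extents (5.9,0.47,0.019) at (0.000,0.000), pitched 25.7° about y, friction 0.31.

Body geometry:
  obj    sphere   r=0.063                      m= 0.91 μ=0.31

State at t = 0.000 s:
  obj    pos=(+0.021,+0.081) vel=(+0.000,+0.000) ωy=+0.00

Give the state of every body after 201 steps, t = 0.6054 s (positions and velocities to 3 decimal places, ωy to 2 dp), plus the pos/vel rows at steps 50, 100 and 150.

State at t = 0.6054 s:
  obj    pos=(+0.257,-0.033) vel=(+0.781,-0.376) ωy=+13.75

Key-timestep trajectory:
   step    t(s)  obj.x    obj.z    obj.vx   obj.vz 
     50  0.1506   +0.036  +0.074  +0.194  -0.093
    100  0.3012   +0.079  +0.053  +0.388  -0.187
    150  0.4518   +0.153  +0.018  +0.583  -0.280


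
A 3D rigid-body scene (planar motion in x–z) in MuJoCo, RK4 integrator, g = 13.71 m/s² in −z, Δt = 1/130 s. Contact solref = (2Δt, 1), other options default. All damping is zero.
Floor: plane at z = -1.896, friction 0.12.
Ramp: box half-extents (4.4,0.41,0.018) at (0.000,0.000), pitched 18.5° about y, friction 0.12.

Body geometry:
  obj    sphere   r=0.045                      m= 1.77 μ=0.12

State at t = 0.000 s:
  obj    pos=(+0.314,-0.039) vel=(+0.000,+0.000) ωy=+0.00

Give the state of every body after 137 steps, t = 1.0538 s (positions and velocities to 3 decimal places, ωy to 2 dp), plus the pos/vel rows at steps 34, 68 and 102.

State at t = 1.0538 s:
  obj    pos=(+1.951,-0.586) vel=(+3.106,-1.039) ωy=+72.74

Key-timestep trajectory:
   step    t(s)  obj.x    obj.z    obj.vx   obj.vz 
     34  0.2615   +0.415  -0.072  +0.771  -0.258
     68  0.5231   +0.717  -0.174  +1.542  -0.516
    102  0.7846   +1.221  -0.342  +2.312  -0.774


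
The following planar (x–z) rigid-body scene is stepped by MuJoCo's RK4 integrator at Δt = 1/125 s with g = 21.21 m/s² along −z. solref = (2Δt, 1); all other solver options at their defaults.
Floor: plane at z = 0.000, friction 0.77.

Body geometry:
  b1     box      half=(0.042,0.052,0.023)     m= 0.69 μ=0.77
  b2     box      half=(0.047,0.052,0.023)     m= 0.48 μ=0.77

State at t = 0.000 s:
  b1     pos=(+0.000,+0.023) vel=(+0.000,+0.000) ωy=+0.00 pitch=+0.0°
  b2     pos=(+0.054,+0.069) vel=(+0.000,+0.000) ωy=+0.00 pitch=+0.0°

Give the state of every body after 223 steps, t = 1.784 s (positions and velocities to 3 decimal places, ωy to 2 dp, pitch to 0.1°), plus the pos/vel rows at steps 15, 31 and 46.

State at t = 1.784 s:
  b1     pos=(+0.000,+0.023) vel=(+0.000,+0.000) ωy=+0.00 pitch=+0.0°
  b2     pos=(+0.100,+0.047) vel=(+0.000,+0.000) ωy=+0.00 pitch=+90.0°

Key-timestep trajectory:
   step    t(s)  b1.x    b1.z    b1.vx   b1.vz   b2.x    b2.z    b2.vx   b2.vz 
     15  0.1200   +0.000  +0.023  +0.000  +0.001   +0.075  +0.049  +0.257  +0.106
     31  0.2480   +0.000  +0.023  +0.000  +0.000   +0.110  +0.050  +0.085  +0.049
     46  0.3680   +0.000  +0.023  +0.000  +0.000   +0.097  +0.047  -0.022  +0.056


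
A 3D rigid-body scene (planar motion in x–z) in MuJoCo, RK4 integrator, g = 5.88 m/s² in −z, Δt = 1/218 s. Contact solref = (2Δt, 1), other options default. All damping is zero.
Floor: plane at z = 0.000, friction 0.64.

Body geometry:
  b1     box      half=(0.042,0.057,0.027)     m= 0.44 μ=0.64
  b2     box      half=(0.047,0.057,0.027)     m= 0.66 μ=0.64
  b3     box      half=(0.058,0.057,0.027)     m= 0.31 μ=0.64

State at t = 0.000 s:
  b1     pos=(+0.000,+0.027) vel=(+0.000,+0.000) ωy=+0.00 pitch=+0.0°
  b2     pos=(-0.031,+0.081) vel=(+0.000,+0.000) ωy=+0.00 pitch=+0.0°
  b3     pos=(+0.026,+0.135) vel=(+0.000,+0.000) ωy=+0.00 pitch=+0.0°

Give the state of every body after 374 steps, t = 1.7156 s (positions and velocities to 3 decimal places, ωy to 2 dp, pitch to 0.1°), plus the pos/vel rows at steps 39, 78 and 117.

State at t = 1.7156 s:
  b1     pos=(+0.000,+0.027) vel=(+0.000,+0.000) ωy=+0.00 pitch=+0.0°
  b2     pos=(-0.031,+0.081) vel=(+0.000,+0.000) ωy=+0.00 pitch=+0.0°
  b3     pos=(+0.183,+0.027) vel=(+0.000,+0.000) ωy=+0.00 pitch=+180.0°

Key-timestep trajectory:
   step    t(s)  b1.x    b1.z    b1.vx   b1.vz   b2.x    b2.z    b2.vx   b2.vz   b3.x    b3.z    b3.vx   b3.vz 
     39  0.1789   +0.000  +0.027  +0.000  +0.000   -0.031  +0.081  +0.000  +0.000   +0.038  +0.127  +0.129  -0.150
     78  0.3578   +0.000  +0.027  +0.000  +0.000   -0.031  +0.081  +0.000  +0.000   +0.085  +0.059  +0.429  -0.195
    117  0.5367   +0.000  +0.027  +0.000  +0.000   -0.031  +0.081  +0.000  +0.000   +0.146  +0.059  +0.350  -0.147


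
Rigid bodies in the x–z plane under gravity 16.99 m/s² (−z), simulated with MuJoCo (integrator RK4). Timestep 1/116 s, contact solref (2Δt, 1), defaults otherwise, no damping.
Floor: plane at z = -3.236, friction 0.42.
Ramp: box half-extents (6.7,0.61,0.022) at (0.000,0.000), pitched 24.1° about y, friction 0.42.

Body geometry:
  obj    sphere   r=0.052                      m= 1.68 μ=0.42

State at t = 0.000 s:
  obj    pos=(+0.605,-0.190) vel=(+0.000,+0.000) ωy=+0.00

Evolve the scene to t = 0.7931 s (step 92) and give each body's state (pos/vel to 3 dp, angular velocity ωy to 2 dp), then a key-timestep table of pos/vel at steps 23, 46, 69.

State at t = 0.7931 s:
  obj    pos=(+2.028,-0.826) vel=(+3.587,-1.605) ωy=+75.56

Key-timestep trajectory:
   step    t(s)  obj.x    obj.z    obj.vx   obj.vz 
     23  0.1983   +0.694  -0.229  +0.897  -0.401
     46  0.3966   +0.961  -0.349  +1.794  -0.802
     69  0.5948   +1.405  -0.548  +2.690  -1.203


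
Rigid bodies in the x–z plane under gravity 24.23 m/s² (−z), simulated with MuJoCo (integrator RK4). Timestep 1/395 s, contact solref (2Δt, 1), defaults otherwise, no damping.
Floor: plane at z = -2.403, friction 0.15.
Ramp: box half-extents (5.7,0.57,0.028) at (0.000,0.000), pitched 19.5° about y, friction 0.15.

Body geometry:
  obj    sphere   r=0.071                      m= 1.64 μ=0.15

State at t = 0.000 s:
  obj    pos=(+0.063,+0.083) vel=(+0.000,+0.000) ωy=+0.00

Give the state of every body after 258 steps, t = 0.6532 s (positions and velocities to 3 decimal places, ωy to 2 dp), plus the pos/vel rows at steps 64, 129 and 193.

State at t = 0.6532 s:
  obj    pos=(+1.225,-0.329) vel=(+3.557,-1.260) ωy=+53.14

Key-timestep trajectory:
   step    t(s)  obj.x    obj.z    obj.vx   obj.vz 
     64  0.1620   +0.134  +0.057  +0.883  -0.313
    129  0.3266   +0.353  -0.020  +1.779  -0.630
    193  0.4886   +0.713  -0.148  +2.661  -0.942


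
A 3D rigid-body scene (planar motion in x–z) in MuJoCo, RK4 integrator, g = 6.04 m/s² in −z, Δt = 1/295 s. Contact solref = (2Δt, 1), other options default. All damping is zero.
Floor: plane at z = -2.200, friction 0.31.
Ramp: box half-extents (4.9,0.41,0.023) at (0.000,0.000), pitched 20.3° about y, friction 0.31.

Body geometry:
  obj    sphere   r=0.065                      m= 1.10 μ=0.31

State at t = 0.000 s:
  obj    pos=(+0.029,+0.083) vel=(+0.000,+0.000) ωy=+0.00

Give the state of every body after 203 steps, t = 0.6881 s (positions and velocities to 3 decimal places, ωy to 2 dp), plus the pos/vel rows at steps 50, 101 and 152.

State at t = 0.6881 s:
  obj    pos=(+0.361,-0.040) vel=(+0.966,-0.357) ωy=+15.84

Key-timestep trajectory:
   step    t(s)  obj.x    obj.z    obj.vx   obj.vz 
     50  0.1695   +0.049  +0.076  +0.238  -0.088
    101  0.3424   +0.111  +0.053  +0.481  -0.178
    152  0.5153   +0.215  +0.014  +0.723  -0.268


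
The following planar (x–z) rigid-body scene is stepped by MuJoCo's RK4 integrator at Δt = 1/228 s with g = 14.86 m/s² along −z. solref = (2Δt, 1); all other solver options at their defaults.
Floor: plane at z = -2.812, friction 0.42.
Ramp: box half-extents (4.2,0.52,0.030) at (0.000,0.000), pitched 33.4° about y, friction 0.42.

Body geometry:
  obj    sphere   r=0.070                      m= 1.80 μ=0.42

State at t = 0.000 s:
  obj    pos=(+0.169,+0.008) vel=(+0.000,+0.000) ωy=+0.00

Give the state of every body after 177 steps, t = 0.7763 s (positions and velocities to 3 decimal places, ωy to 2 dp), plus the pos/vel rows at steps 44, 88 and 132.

State at t = 0.7763 s:
  obj    pos=(+1.639,-0.961) vel=(+3.787,-2.497) ωy=+64.79

Key-timestep trajectory:
   step    t(s)  obj.x    obj.z    obj.vx   obj.vz 
     44  0.1930   +0.260  -0.052  +0.942  -0.621
     88  0.3860   +0.533  -0.231  +1.883  -1.242
    132  0.5789   +0.987  -0.531  +2.824  -1.862


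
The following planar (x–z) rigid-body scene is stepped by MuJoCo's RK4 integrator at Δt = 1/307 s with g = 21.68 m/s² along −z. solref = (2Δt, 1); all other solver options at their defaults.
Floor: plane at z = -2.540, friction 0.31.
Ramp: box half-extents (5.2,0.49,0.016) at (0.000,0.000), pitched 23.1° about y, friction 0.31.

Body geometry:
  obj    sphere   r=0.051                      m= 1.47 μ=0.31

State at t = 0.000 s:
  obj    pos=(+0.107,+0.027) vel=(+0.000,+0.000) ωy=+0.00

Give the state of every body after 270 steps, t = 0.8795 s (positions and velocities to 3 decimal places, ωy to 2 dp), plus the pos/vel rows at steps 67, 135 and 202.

State at t = 0.8795 s:
  obj    pos=(+2.268,-0.895) vel=(+4.915,-2.096) ωy=+104.76

Key-timestep trajectory:
   step    t(s)  obj.x    obj.z    obj.vx   obj.vz 
     67  0.2182   +0.240  -0.030  +1.220  -0.520
    135  0.4397   +0.647  -0.203  +2.458  -1.048
    202  0.6580   +1.317  -0.489  +3.677  -1.568


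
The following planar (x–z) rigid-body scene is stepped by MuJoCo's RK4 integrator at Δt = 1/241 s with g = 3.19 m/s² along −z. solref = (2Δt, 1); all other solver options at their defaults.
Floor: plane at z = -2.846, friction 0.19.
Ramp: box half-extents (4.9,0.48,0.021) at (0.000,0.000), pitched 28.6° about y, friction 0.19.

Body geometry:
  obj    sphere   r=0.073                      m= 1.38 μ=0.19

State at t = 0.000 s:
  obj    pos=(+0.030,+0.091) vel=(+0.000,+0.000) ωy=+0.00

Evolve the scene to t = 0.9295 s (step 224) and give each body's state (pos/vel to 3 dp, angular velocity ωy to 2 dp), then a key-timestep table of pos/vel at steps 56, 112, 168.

State at t = 0.9295 s:
  obj    pos=(+0.444,-0.135) vel=(+0.890,-0.485) ωy=+13.88

Key-timestep trajectory:
   step    t(s)  obj.x    obj.z    obj.vx   obj.vz 
     56  0.2324   +0.056  +0.077  +0.223  -0.121
    112  0.4647   +0.133  +0.034  +0.445  -0.243
    168  0.6971   +0.263  -0.036  +0.668  -0.364


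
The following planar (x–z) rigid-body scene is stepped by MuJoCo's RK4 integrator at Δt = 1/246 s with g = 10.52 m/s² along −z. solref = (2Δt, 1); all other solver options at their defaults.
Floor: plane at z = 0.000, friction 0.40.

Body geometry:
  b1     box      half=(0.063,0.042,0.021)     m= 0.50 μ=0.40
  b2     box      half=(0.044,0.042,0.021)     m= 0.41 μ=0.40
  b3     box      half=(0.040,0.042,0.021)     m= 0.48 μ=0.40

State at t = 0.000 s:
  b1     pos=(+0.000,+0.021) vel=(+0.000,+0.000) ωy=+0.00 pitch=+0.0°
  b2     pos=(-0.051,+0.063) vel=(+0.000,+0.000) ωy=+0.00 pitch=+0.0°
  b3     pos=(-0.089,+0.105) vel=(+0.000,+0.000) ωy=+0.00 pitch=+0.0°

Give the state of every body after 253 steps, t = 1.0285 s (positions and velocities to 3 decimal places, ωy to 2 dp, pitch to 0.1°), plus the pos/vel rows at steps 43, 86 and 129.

State at t = 1.0285 s:
  b1     pos=(+0.000,+0.021) vel=(+0.000,+0.000) ωy=+0.00 pitch=+0.0°
  b2     pos=(-0.146,+0.042) vel=(+0.000,+0.000) ωy=+0.00 pitch=-146.3°
  b3     pos=(-0.224,+0.021) vel=(+0.000,+0.000) ωy=+0.00 pitch=+180.0°

Key-timestep trajectory:
   step    t(s)  b1.x    b1.z    b1.vx   b1.vz   b2.x    b2.z    b2.vx   b2.vz   b3.x    b3.z    b3.vx   b3.vz 
     43  0.1748   +0.000  +0.021  +0.000  +0.000   -0.063  +0.066  -0.187  -0.004   -0.118  +0.083  -0.331  -0.433
     86  0.3496   +0.000  +0.021  +0.000  +0.000   -0.114  +0.048  -0.218  +0.034   -0.171  +0.044  -0.160  +0.021
    129  0.5244   +0.000  +0.021  +0.000  +0.000   -0.139  +0.047  -0.027  -0.023   -0.200  +0.041  -0.243  -0.108


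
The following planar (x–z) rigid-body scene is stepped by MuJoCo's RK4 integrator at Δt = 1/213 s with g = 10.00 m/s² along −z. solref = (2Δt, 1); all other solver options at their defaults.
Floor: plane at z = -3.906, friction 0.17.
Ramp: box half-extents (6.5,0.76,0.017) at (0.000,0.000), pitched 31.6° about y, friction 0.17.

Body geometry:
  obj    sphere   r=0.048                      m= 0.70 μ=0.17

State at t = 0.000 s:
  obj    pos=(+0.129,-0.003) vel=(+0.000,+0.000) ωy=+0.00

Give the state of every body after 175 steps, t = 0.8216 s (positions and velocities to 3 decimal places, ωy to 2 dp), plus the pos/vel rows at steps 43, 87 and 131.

State at t = 0.8216 s:
  obj    pos=(+1.219,-0.674) vel=(+2.655,-1.630) ωy=+61.95

Key-timestep trajectory:
   step    t(s)  obj.x    obj.z    obj.vx   obj.vz 
     43  0.2019   +0.195  -0.044  +0.652  -0.402
     87  0.4085   +0.398  -0.169  +1.317  -0.818
    131  0.6150   +0.740  -0.379  +1.991  -1.212


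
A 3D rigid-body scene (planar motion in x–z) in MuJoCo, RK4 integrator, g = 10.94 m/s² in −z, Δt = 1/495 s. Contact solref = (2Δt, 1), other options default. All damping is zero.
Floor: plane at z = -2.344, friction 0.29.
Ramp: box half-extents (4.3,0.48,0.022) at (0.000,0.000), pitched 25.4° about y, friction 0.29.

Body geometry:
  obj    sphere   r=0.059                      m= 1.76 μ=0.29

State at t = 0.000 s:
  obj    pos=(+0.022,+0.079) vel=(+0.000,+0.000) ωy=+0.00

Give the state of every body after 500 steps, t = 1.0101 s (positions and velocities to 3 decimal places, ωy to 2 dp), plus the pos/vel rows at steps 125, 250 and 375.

State at t = 1.0101 s:
  obj    pos=(+1.567,-0.654) vel=(+3.058,-1.452) ωy=+57.38

Key-timestep trajectory:
   step    t(s)  obj.x    obj.z    obj.vx   obj.vz 
    125  0.2525   +0.119  +0.033  +0.765  -0.363
    250  0.5051   +0.408  -0.104  +1.529  -0.726
    375  0.7576   +0.891  -0.333  +2.294  -1.089


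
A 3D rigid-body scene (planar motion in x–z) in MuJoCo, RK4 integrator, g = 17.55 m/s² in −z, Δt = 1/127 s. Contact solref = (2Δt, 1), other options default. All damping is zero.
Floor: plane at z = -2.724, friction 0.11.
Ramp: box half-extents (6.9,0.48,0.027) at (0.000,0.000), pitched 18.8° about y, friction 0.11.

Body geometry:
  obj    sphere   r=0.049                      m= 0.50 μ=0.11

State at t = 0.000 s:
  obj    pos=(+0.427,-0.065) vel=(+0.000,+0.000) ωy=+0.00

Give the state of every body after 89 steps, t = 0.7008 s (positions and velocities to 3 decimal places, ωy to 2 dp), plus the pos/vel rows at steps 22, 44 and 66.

State at t = 0.7008 s:
  obj    pos=(+1.366,-0.385) vel=(+2.680,-0.913) ωy=+57.74

Key-timestep trajectory:
   step    t(s)  obj.x    obj.z    obj.vx   obj.vz 
     22  0.1732   +0.484  -0.085  +0.663  -0.226
     44  0.3465   +0.657  -0.143  +1.325  -0.451
     66  0.5197   +0.944  -0.241  +1.988  -0.677


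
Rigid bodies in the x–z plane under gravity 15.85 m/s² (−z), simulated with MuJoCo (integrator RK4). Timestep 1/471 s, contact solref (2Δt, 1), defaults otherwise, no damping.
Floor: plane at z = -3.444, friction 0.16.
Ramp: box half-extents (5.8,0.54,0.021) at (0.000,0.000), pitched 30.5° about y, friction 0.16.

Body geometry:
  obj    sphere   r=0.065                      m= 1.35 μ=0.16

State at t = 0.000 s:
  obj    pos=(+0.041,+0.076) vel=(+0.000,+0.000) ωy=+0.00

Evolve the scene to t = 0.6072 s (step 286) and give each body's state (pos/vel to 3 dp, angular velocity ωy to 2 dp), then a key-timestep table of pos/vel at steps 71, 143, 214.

State at t = 0.6072 s:
  obj    pos=(+0.972,-0.473) vel=(+3.068,-1.804) ωy=+50.99

Key-timestep trajectory:
   step    t(s)  obj.x    obj.z    obj.vx   obj.vz 
     71  0.1507   +0.098  +0.042  +0.760  -0.455
    143  0.3036   +0.274  -0.062  +1.534  -0.903
    214  0.4544   +0.563  -0.232  +2.297  -1.346


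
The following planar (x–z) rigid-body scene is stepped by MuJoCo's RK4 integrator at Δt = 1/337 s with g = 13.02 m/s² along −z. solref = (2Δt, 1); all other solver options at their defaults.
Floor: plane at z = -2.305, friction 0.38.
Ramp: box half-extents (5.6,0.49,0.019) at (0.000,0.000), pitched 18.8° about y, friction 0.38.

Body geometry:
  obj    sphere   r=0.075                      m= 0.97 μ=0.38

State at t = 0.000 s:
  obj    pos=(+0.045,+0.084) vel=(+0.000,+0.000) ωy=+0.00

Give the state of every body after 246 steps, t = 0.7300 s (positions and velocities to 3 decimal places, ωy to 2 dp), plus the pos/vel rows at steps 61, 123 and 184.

State at t = 0.7300 s:
  obj    pos=(+0.801,-0.173) vel=(+2.071,-0.705) ωy=+29.17

Key-timestep trajectory:
   step    t(s)  obj.x    obj.z    obj.vx   obj.vz 
     61  0.1810   +0.091  +0.068  +0.514  -0.175
    123  0.3650   +0.234  +0.020  +1.036  -0.353
    184  0.5460   +0.468  -0.060  +1.549  -0.527


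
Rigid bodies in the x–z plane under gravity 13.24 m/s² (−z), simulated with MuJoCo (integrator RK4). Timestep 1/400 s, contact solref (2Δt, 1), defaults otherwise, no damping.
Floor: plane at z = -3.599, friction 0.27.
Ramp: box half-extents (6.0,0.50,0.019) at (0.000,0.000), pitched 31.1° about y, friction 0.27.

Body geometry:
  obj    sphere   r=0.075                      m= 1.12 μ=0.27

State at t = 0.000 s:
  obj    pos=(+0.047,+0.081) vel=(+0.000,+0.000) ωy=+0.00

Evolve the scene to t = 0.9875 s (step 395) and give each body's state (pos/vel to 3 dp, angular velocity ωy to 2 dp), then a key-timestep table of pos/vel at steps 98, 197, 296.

State at t = 0.9875 s:
  obj    pos=(+2.087,-1.149) vel=(+4.131,-2.492) ωy=+64.31

Key-timestep trajectory:
   step    t(s)  obj.x    obj.z    obj.vx   obj.vz 
     98  0.2450   +0.173  +0.006  +1.025  -0.618
    197  0.4925   +0.555  -0.225  +2.060  -1.243
    296  0.7400   +1.193  -0.610  +3.095  -1.867


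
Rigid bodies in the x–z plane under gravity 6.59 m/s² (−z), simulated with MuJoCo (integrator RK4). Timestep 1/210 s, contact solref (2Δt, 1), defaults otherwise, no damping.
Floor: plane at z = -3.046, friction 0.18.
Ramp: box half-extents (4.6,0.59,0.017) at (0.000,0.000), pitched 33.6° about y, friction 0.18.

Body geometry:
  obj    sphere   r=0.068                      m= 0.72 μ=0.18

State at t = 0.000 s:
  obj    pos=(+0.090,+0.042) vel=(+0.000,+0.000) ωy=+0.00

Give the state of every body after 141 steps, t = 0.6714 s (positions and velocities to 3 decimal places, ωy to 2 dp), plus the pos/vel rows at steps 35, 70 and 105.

State at t = 0.6714 s:
  obj    pos=(+0.590,-0.290) vel=(+1.489,-0.985) ωy=+24.37

Key-timestep trajectory:
   step    t(s)  obj.x    obj.z    obj.vx   obj.vz 
     35  0.1667   +0.121  +0.022  +0.368  -0.251
     70  0.3333   +0.213  -0.040  +0.739  -0.491
    105  0.5000   +0.367  -0.142  +1.103  -0.748


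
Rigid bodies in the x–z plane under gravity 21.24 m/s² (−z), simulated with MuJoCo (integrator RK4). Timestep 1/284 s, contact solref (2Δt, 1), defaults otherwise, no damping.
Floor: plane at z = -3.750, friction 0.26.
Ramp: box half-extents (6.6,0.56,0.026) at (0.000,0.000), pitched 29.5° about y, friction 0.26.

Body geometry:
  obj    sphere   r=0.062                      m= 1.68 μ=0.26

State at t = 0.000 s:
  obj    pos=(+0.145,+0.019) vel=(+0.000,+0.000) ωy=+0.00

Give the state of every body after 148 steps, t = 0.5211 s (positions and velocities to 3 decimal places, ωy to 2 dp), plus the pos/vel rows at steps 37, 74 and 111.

State at t = 0.5211 s:
  obj    pos=(+1.028,-0.481) vel=(+3.389,-1.917) ωy=+62.78

Key-timestep trajectory:
   step    t(s)  obj.x    obj.z    obj.vx   obj.vz 
     37  0.1303   +0.200  -0.012  +0.848  -0.479
     74  0.2606   +0.366  -0.106  +1.695  -0.959
    111  0.3908   +0.642  -0.262  +2.542  -1.438


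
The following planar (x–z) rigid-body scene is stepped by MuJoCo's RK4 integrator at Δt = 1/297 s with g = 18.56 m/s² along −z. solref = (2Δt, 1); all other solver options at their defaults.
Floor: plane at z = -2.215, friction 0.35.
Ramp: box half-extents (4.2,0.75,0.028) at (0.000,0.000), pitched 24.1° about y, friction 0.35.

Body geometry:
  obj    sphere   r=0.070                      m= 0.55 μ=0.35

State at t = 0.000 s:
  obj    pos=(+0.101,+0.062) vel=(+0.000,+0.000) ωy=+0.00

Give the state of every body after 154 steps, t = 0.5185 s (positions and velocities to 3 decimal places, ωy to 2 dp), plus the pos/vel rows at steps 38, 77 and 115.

State at t = 0.5185 s:
  obj    pos=(+0.765,-0.235) vel=(+2.562,-1.146) ωy=+40.09

Key-timestep trajectory:
   step    t(s)  obj.x    obj.z    obj.vx   obj.vz 
     38  0.1279   +0.142  +0.044  +0.632  -0.283
     77  0.2593   +0.267  -0.012  +1.281  -0.573
    115  0.3872   +0.472  -0.104  +1.914  -0.856
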